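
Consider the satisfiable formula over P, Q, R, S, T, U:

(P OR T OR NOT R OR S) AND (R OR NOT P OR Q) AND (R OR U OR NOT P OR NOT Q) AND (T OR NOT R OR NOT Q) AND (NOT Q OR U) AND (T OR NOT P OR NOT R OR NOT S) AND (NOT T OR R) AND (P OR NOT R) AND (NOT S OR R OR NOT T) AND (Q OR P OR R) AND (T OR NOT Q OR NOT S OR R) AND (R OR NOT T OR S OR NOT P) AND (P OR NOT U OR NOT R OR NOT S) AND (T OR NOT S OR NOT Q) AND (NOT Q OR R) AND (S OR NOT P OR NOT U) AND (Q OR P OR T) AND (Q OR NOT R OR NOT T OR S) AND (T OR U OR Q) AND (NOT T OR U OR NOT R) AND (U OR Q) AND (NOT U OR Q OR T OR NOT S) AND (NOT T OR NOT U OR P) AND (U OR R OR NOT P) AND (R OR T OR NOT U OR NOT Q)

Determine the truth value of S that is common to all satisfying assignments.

Suppose S = false.
Case Q = false:
From the singleton clause (U), U = true.
From the singleton clause (NOT P), P = false.
From the singleton clause (NOT R), R = false.
But (R) is also a unit clause — contradiction.
That branch fails; take Q = true instead.
From the singleton clause (U), U = true.
From the singleton clause (R), R = true.
From the singleton clause (T), T = true.
From the singleton clause (P), P = true.
But (NOT P) is also a unit clause — contradiction.
Both values of Q lead to a conflict.
So every satisfying assignment has S = True.

True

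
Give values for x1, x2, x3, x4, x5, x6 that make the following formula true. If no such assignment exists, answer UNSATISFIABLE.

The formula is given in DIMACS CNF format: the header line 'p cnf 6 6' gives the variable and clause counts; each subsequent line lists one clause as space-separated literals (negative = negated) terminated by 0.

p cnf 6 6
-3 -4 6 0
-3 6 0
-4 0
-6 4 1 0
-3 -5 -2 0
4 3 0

The clause (¬x4) is unit, so x4 = False.
The clause (x3) is unit, so x3 = True.
The clause (x6) is unit, so x6 = True.
The clause (x1) is unit, so x1 = True.
Suppose x5 = True.
The clause (¬x2) is unit, so x2 = False.
This assignment satisfies each clause.

x1: True; x2: False; x3: True; x4: False; x5: True; x6: True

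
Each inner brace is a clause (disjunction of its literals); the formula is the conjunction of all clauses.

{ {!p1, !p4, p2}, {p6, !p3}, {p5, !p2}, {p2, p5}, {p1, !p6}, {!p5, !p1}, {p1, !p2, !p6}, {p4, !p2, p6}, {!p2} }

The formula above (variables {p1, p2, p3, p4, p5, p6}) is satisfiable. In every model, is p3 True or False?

False

Suppose p3 = true.
Unit clause (p6) forces p6 = true.
Unit clause (p1) forces p1 = true.
Unit clause (!p5) forces p5 = false.
Unit clause (!p2) forces p2 = false.
That conflicts with the unit clause (p2).
So every satisfying assignment has p3 = False.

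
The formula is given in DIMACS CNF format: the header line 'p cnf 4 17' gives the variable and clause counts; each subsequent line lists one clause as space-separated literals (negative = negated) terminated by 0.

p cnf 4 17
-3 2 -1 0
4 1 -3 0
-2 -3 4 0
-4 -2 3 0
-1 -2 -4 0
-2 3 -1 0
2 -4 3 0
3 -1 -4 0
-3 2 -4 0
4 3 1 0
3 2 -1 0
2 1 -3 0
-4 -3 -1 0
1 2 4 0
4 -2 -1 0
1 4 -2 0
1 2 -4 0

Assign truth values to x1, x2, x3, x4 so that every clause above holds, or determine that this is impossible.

x1: False,  x2: True,  x3: True,  x4: True

Suppose x3 = True.
Suppose x2 = True.
The clause (x4) is unit, so x4 = True.
The clause (¬x1) is unit, so x1 = False.
This assignment satisfies each clause.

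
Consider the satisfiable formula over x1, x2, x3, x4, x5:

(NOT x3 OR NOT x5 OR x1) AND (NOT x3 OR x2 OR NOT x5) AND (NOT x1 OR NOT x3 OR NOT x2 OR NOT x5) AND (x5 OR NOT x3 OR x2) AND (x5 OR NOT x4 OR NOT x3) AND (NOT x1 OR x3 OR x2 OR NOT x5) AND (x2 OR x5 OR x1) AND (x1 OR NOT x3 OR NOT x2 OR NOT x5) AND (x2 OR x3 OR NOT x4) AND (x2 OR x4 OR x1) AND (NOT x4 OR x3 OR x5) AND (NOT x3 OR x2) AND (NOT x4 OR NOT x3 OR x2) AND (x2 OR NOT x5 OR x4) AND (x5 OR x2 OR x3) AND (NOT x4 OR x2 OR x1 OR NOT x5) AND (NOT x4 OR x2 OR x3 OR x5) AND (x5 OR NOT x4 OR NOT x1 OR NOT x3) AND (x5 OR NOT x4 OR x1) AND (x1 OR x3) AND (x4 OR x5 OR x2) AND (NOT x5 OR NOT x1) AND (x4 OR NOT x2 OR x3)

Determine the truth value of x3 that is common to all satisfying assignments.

True

Suppose x3 = false.
(x1) alone gives x1 = true.
(NOT x5) alone gives x5 = false.
(NOT x4) alone gives x4 = false.
(x2) alone gives x2 = true.
But (NOT x2) is also a unit clause — contradiction.
So every satisfying assignment has x3 = True.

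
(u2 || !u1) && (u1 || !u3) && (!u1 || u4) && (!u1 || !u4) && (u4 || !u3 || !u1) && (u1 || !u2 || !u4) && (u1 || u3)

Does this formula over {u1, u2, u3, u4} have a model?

No, unsatisfiable

Case u2 = true:
Case u1 = true:
Unit clause (u4) forces u4 = true.
That conflicts with the unit clause (!u4).
That branch fails; take u1 = false instead.
Unit clause (!u3) forces u3 = false.
That conflicts with the unit clause (u3).
Neither u1 = true nor u1 = false works.
That branch fails; take u2 = false instead.
Unit clause (!u1) forces u1 = false.
Unit clause (!u3) forces u3 = false.
That conflicts with the unit clause (u3).
Neither u2 = true nor u2 = false works.
No assignment satisfies every clause.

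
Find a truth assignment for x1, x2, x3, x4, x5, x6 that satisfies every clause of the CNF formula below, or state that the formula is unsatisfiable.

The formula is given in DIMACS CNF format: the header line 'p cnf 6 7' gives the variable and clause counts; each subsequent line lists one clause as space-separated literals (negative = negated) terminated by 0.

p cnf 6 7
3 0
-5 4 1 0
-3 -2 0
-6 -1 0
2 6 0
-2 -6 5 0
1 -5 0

x1: False,  x2: False,  x3: True,  x4: False,  x5: False,  x6: True

The clause (x3) is unit, so x3 = True.
The clause (¬x2) is unit, so x2 = False.
The clause (x6) is unit, so x6 = True.
The clause (¬x1) is unit, so x1 = False.
The clause (¬x5) is unit, so x5 = False.
No clause remains; x4 is free.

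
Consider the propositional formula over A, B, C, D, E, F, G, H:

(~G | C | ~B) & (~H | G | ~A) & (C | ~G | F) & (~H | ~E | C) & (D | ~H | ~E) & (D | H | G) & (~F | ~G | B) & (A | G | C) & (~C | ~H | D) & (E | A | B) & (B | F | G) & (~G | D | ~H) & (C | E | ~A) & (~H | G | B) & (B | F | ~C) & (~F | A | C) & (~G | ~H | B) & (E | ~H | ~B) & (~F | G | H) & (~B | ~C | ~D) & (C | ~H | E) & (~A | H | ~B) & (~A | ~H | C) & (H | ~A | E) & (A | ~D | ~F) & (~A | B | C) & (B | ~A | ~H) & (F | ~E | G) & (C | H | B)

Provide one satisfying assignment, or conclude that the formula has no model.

A ↦ 0,  B ↦ 1,  C ↦ 1,  D ↦ 0,  E ↦ 0,  F ↦ 1,  G ↦ 1,  H ↦ 0

Case G = 1:
Case C = 1:
Case F = 1:
Unit clause (B) forces B = 1.
Unit clause (~D) forces D = 0.
Unit clause (~H) forces H = 0.
Unit clause (~A) forces A = 0.
All clauses hold; E can take either value.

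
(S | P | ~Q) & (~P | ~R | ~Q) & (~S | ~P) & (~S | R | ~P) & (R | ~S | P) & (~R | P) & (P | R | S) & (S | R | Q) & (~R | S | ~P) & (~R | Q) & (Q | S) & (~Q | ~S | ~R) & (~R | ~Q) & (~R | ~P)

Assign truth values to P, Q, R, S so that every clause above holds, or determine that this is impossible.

P ↦ 1; Q ↦ 1; R ↦ 0; S ↦ 0

Try S = 0.
(Q) alone gives Q = 1.
(P) alone gives P = 1.
(~R) alone gives R = 0.
This assignment satisfies each clause.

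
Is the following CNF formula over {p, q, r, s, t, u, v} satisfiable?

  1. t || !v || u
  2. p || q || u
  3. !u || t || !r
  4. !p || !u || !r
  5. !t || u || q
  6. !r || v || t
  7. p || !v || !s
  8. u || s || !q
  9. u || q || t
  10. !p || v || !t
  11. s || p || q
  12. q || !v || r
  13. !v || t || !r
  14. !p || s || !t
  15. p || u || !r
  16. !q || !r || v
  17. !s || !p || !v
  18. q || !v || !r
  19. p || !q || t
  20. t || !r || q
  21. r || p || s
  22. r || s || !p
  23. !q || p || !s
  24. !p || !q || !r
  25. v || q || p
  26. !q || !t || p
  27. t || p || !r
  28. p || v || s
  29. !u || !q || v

Yes, satisfiable

Try t = false.
Try v = false.
The clause (!r) is unit, so r = false.
Try u = false.
The clause (q) is unit, so q = true.
The clause (s) is unit, so s = true.
The clause (p) is unit, so p = true.
Every clause now holds.
A satisfying assignment: p ↦ true, q ↦ true, r ↦ false, s ↦ true, t ↦ false, u ↦ false, v ↦ false.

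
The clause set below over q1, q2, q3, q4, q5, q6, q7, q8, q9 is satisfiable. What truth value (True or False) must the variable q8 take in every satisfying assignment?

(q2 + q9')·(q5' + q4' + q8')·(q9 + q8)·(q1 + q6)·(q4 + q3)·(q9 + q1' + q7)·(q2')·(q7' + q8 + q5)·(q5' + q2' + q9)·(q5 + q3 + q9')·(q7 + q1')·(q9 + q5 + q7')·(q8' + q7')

Suppose q8 = 0.
Unit clause (q9) forces q9 = 1.
Unit clause (q2) forces q2 = 1.
But (q2') is also a unit clause — contradiction.
So every satisfying assignment has q8 = True.

True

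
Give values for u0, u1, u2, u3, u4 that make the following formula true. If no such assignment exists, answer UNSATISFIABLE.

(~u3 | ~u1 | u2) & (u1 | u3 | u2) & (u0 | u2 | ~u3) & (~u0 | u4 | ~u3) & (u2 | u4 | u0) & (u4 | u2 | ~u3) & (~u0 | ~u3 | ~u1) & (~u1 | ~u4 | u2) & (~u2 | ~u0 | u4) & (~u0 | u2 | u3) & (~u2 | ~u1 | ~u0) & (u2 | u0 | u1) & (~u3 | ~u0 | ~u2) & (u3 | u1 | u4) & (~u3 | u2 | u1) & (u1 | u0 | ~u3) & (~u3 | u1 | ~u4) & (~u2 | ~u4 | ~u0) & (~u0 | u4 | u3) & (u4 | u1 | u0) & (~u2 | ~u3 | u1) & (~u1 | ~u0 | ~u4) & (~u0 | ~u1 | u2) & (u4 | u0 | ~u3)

u0 ↦ 0,  u1 ↦ 0,  u2 ↦ 1,  u3 ↦ 0,  u4 ↦ 1

Try u3 = 0.
Try u1 = 0.
The clause (u2) is unit, so u2 = 1.
The clause (u4) is unit, so u4 = 1.
The clause (~u0) is unit, so u0 = 0.
Every clause now holds.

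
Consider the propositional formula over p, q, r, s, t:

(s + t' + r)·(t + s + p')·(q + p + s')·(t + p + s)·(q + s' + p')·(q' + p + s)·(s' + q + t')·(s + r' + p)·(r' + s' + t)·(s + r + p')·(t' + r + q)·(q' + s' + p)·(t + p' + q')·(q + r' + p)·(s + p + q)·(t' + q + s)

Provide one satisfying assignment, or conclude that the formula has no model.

Branch on s: set s = 0.
Branch on t: set t = 1.
From the singleton clause (r), r = 1.
From the singleton clause (p), p = 1.
From the singleton clause (q), q = 1.
This assignment satisfies each clause.

p=1; q=1; r=1; s=0; t=1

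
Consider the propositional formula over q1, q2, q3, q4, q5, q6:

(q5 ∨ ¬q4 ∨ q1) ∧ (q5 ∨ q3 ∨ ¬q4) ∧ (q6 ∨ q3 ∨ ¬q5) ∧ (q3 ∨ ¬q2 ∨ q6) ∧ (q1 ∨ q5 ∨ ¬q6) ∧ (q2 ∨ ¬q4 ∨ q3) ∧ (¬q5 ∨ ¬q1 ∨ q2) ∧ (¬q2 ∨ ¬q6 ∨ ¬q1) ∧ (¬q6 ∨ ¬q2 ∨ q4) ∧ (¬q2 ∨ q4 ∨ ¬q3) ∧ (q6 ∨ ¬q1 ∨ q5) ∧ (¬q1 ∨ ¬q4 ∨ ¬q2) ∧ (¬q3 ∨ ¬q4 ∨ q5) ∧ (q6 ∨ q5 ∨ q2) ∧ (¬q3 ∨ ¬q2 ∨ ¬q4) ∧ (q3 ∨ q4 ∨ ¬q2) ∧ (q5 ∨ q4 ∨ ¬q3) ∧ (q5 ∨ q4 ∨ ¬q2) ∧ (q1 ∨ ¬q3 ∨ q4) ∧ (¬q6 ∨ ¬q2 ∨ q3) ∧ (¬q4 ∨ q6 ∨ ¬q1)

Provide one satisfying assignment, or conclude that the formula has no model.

q1=True; q2=False; q3=False; q4=False; q5=False; q6=True

Try q5 = False.
Try q4 = False.
Unit clause (¬q3) forces q3 = False.
Unit clause (¬q2) forces q2 = False.
Unit clause (q6) forces q6 = True.
Unit clause (q1) forces q1 = True.
All clauses are satisfied.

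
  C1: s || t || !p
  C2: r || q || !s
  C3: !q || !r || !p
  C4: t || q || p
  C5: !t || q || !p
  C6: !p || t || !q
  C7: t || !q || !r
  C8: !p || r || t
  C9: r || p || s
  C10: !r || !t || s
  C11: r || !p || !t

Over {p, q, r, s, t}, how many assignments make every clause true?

5

There are 2^5 = 32 truth assignments over (p, q, r, s, t).
Split on r. With r = true, the clauses containing r are satisfied and !r drops from the rest; 3 of the 2^4 = 16 assignments to the other variables satisfy what remains.
With r = false, by the same count on the reduced clause set, 2 assignments work.
(One model: p=F, q=F, r=T, s=T, t=T.)
Total: 3 + 2 = 5.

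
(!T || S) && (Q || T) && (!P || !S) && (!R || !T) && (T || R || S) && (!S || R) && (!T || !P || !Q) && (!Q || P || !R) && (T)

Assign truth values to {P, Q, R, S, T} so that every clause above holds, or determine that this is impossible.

UNSATISFIABLE

From the singleton clause (T), T = true.
From the singleton clause (S), S = true.
From the singleton clause (!P), P = false.
From the singleton clause (!R), R = false.
Now (R) is unsatisfied and unit — conflict.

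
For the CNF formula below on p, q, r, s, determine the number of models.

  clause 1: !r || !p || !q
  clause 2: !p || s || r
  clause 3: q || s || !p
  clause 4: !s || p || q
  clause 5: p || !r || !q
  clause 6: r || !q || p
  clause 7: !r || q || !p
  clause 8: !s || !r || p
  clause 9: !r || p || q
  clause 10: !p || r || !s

There are 2^4 = 16 truth assignments over (p, q, r, s).
Check each against the 10 clauses (columns in the order p, q, r, s):
  F F F F  ✓ satisfies all
  F F F T  ✗ fails (!s || p || q)
  F F T F  ✗ fails (!r || p || q)
  F F T T  ✗ fails (!s || p || q)
  F T F F  ✗ fails (r || !q || p)
  F T F T  ✗ fails (r || !q || p)
  F T T F  ✗ fails (p || !r || !q)
  F T T T  ✗ fails (p || !r || !q)
  T F F F  ✗ fails (!p || s || r)
  T F F T  ✗ fails (!p || r || !s)
  T F T F  ✗ fails (q || s || !p)
  T F T T  ✗ fails (!r || q || !p)
  T T F F  ✗ fails (!p || s || r)
  T T F T  ✗ fails (!p || r || !s)
  T T T F  ✗ fails (!r || !p || !q)
  T T T T  ✗ fails (!r || !p || !q)
1 of the 16 rows is a model.

1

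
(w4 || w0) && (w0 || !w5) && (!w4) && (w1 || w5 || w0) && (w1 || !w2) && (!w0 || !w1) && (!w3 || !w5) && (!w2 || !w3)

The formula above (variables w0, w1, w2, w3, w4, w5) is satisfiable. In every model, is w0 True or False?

True

Suppose w0 = false.
Unit clause (w4) forces w4 = true.
Now (!w4) is unsatisfied and unit — conflict.
So every satisfying assignment has w0 = True.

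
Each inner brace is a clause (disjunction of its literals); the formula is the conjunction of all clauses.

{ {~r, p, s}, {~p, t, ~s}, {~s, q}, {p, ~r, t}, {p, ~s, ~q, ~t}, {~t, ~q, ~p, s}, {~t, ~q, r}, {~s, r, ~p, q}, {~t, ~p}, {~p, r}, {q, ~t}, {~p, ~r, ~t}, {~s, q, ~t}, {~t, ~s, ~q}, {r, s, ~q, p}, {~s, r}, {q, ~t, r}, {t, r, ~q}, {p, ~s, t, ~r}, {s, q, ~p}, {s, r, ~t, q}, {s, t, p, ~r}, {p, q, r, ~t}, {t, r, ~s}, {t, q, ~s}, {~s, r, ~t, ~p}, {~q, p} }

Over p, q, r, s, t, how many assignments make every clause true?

2

There are 2^5 = 32 truth assignments over (p, q, r, s, t).
Split on s. With s = 1, the clauses containing s are satisfied and ~s drops from the rest; 0 of the 2^4 = 16 assignments to the other variables satisfy what remains.
With s = 0, by the same count on the reduced clause set, 2 assignments work.
(One model: p=F, q=F, r=F, s=F, t=F.)
Total: 0 + 2 = 2.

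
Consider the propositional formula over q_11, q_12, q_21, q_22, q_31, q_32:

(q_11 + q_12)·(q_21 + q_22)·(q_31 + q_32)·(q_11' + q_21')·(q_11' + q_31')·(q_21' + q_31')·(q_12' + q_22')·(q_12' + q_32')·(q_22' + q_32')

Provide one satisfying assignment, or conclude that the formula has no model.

Suppose q_11 = 1.
Unit clause (q_21') forces q_21 = 0.
Unit clause (q_22) forces q_22 = 1.
Unit clause (q_31') forces q_31 = 0.
Unit clause (q_32) forces q_32 = 1.
Now (q_32') is unsatisfied and unit — conflict.
That branch fails; take q_11 = 0 instead.
Unit clause (q_12) forces q_12 = 1.
Unit clause (q_22') forces q_22 = 0.
Unit clause (q_21) forces q_21 = 1.
Unit clause (q_31') forces q_31 = 0.
Unit clause (q_32) forces q_32 = 1.
Now (q_32') is unsatisfied and unit — conflict.
Either choice for q_11 ends in contradiction.

UNSATISFIABLE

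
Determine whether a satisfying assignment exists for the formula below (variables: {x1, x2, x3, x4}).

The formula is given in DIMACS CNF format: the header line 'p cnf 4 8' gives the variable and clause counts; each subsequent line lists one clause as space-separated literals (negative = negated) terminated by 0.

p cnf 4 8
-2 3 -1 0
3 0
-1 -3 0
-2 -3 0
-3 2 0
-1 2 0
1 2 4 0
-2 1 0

No, unsatisfiable

Unit clause (x3) forces x3 = True.
Unit clause (¬x1) forces x1 = False.
Unit clause (¬x2) forces x2 = False.
But (x2) is also a unit clause — contradiction.
No assignment satisfies every clause.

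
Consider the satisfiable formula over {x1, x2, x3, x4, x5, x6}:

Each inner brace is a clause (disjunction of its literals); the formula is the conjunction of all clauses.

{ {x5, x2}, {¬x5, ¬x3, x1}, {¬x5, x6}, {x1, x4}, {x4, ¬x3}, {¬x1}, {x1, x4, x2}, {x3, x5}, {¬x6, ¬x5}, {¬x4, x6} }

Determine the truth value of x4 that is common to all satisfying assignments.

Suppose x4 = False.
The clause (x1) is unit, so x1 = True.
Now (¬x1) is unsatisfied and unit — conflict.
So every satisfying assignment has x4 = True.

True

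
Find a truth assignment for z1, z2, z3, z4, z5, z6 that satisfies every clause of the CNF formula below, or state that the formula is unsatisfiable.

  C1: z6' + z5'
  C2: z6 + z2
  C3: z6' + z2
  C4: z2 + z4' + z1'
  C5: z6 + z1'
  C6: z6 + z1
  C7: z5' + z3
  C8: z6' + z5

Try z6 = 0.
(z2) alone gives z2 = 1.
(z1') alone gives z1 = 0.
But (z1) is also a unit clause — contradiction.
Undo z6 and try z6 = 1.
(z5') alone gives z5 = 0.
But (z5) is also a unit clause — contradiction.
Both values of z6 lead to a conflict.

UNSATISFIABLE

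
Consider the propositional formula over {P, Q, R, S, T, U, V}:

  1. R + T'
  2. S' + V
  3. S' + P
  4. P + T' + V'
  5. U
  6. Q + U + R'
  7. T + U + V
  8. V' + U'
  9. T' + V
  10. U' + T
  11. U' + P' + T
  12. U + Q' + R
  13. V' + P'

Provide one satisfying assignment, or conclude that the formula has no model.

UNSATISFIABLE

The clause (U) is unit, so U = 1.
The clause (V') is unit, so V = 0.
The clause (S') is unit, so S = 0.
The clause (T') is unit, so T = 0.
Now (T) is unsatisfied and unit — conflict.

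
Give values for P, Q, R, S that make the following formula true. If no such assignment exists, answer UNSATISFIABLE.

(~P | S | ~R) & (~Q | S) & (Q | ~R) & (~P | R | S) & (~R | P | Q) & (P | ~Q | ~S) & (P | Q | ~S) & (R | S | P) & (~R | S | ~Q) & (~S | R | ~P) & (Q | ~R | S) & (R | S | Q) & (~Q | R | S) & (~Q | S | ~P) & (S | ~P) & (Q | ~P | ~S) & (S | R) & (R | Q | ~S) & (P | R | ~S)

Branch on Q: set Q = 1.
(S) alone gives S = 1.
(P) alone gives P = 1.
(R) alone gives R = 1.
All clauses are satisfied.

P: 1,  Q: 1,  R: 1,  S: 1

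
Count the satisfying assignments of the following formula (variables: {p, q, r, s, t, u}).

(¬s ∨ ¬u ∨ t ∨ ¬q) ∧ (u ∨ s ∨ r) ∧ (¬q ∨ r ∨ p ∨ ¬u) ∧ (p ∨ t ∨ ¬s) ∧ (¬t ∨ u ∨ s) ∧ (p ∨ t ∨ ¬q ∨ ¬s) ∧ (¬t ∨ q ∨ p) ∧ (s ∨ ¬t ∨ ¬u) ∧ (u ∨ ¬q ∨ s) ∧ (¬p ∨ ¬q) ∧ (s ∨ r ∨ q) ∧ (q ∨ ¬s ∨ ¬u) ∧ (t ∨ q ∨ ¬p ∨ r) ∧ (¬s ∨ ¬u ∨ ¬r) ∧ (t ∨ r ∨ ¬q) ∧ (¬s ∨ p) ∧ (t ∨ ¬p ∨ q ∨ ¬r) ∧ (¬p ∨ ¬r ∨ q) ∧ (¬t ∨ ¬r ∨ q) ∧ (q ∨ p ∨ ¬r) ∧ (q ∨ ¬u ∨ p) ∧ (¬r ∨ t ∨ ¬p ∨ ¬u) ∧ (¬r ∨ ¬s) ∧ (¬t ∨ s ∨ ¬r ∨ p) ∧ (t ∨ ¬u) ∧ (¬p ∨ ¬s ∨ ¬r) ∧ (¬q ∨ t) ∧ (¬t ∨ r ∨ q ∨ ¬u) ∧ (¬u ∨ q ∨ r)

There are 2^6 = 64 truth assignments over (p, q, r, s, t, u).
Split on t. With t = True, the clauses containing t are satisfied and ¬t drops from the rest; 1 of the 2^5 = 32 assignments to the other variables satisfy what remains.
With t = False, by the same count on the reduced clause set, 0 assignments work.
(One model: p=T, q=F, r=F, s=T, t=T, u=F.)
Total: 1 + 0 = 1.

1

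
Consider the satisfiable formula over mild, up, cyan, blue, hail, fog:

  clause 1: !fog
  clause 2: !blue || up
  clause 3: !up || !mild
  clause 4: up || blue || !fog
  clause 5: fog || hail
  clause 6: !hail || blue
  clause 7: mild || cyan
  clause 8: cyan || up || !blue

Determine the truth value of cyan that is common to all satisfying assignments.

True

Suppose cyan = false.
From the singleton clause (!fog), fog = false.
From the singleton clause (hail), hail = true.
From the singleton clause (blue), blue = true.
From the singleton clause (up), up = true.
From the singleton clause (!mild), mild = false.
That conflicts with the unit clause (mild).
So every satisfying assignment has cyan = True.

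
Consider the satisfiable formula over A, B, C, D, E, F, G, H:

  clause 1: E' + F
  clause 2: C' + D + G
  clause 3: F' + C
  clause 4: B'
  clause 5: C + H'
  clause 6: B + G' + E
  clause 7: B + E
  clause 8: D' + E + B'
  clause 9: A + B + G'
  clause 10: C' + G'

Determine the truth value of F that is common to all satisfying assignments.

True

Suppose F = 0.
From the singleton clause (E'), E = 0.
From the singleton clause (B'), B = 0.
But (B) is also a unit clause — contradiction.
So every satisfying assignment has F = True.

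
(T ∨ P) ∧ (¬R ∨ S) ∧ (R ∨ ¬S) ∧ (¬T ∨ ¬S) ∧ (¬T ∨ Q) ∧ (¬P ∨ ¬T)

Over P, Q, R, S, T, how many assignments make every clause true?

There are 2^5 = 32 truth assignments over (P, Q, R, S, T).
Split on R. With R = True, the clauses containing R are satisfied and ¬R drops from the rest; 2 of the 2^4 = 16 assignments to the other variables satisfy what remains.
With R = False, by the same count on the reduced clause set, 3 assignments work.
(One model: P=F, Q=T, R=F, S=F, T=T.)
Total: 2 + 3 = 5.

5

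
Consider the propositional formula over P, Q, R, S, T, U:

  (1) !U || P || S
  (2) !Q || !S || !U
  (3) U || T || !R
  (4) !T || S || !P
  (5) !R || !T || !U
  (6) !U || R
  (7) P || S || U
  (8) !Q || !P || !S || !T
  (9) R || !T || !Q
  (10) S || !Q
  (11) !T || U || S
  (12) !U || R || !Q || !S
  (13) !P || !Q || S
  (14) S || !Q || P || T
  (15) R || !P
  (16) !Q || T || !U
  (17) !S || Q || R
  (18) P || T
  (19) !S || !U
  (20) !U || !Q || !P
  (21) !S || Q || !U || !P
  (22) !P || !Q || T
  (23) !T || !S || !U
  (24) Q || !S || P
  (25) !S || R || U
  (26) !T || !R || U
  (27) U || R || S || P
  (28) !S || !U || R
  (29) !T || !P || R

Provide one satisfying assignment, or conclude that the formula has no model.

Suppose U = true.
The clause (R) is unit, so R = true.
The clause (!T) is unit, so T = false.
The clause (!Q) is unit, so Q = false.
The clause (P) is unit, so P = true.
The clause (!S) is unit, so S = false.
This assignment satisfies each clause.

P ↦ true, Q ↦ false, R ↦ true, S ↦ false, T ↦ false, U ↦ true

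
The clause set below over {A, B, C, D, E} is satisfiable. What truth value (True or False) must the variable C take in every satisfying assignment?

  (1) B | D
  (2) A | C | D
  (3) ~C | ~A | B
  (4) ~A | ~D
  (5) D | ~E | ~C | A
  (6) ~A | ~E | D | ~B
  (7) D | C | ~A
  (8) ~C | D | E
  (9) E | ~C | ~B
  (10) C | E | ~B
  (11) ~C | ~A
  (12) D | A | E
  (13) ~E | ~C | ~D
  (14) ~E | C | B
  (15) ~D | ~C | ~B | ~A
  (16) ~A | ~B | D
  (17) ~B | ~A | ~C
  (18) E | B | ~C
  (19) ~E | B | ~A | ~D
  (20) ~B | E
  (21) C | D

False

Suppose C = 1.
The clause (~A) is unit, so A = 0.
Suppose B = 1.
The clause (E) is unit, so E = 1.
The clause (D) is unit, so D = 1.
But (~D) is also a unit clause — contradiction.
That branch fails; take B = 0 instead.
The clause (D) is unit, so D = 1.
The clause (~E) is unit, so E = 0.
But (E) is also a unit clause — contradiction.
Either choice for B ends in contradiction.
So every satisfying assignment has C = False.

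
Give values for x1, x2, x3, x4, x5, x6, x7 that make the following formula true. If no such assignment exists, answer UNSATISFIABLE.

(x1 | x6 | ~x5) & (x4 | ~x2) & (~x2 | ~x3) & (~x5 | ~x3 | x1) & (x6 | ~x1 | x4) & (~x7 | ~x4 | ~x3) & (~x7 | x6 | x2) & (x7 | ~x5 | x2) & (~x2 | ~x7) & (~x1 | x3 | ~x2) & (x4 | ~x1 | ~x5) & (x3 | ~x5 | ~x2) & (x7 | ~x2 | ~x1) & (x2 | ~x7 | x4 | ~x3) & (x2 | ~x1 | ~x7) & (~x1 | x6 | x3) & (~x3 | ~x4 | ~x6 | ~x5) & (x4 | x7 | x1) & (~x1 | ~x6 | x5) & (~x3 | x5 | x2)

x1=0, x2=1, x3=0, x4=1, x5=0, x6=0, x7=0

Case x4 = 1:
Case x2 = 1:
(~x3) alone gives x3 = 0.
(~x7) alone gives x7 = 0.
(~x1) alone gives x1 = 0.
(~x5) alone gives x5 = 0.
No clause remains; x6 is free.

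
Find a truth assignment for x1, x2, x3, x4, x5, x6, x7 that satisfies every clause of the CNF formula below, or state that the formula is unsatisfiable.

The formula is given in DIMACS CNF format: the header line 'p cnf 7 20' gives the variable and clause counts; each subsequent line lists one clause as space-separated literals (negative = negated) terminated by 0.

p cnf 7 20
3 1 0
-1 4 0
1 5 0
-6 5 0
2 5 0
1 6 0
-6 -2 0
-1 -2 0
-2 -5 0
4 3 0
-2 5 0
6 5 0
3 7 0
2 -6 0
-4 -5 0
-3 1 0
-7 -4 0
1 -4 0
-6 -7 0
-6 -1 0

Suppose x3 = True.
(x1) alone gives x1 = True.
(x4) alone gives x4 = True.
(¬x2) alone gives x2 = False.
(x5) alone gives x5 = True.
That conflicts with the unit clause (¬x5).
Undo x3 and try x3 = False.
(x1) alone gives x1 = True.
(x4) alone gives x4 = True.
(¬x2) alone gives x2 = False.
(x5) alone gives x5 = True.
That conflicts with the unit clause (¬x5).
Both values of x3 lead to a conflict.

UNSATISFIABLE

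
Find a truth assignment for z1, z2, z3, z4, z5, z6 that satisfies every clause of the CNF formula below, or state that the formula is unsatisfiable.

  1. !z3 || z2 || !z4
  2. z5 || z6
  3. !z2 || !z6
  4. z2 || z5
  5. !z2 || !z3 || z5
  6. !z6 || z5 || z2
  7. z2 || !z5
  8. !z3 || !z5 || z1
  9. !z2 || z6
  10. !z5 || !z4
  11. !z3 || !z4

UNSATISFIABLE

Try z5 = true.
From the singleton clause (z2), z2 = true.
From the singleton clause (!z6), z6 = false.
Now (z6) is unsatisfied and unit — conflict.
Undo z5 and try z5 = false.
From the singleton clause (z6), z6 = true.
From the singleton clause (!z2), z2 = false.
Now (z2) is unsatisfied and unit — conflict.
Either choice for z5 ends in contradiction.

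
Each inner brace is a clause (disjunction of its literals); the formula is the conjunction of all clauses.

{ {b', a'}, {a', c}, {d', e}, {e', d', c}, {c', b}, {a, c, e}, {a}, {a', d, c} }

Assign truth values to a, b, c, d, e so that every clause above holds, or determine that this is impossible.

UNSATISFIABLE

The clause (a) is unit, so a = 1.
The clause (b') is unit, so b = 0.
The clause (c) is unit, so c = 1.
Now (c') is unsatisfied and unit — conflict.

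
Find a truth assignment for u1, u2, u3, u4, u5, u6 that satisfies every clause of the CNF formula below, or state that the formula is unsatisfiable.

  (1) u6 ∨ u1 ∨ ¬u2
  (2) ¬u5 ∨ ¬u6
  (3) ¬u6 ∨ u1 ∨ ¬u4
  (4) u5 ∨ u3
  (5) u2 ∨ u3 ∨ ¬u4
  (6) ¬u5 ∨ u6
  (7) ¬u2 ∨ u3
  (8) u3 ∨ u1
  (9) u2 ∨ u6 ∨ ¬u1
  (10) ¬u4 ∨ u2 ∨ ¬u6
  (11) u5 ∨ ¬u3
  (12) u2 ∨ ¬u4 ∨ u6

UNSATISFIABLE

Try u5 = False.
(u3) alone gives u3 = True.
Now (¬u3) is unsatisfied and unit — conflict.
So u5 must be the other value — set u5 = True.
(¬u6) alone gives u6 = False.
Now (u6) is unsatisfied and unit — conflict.
Either choice for u5 ends in contradiction.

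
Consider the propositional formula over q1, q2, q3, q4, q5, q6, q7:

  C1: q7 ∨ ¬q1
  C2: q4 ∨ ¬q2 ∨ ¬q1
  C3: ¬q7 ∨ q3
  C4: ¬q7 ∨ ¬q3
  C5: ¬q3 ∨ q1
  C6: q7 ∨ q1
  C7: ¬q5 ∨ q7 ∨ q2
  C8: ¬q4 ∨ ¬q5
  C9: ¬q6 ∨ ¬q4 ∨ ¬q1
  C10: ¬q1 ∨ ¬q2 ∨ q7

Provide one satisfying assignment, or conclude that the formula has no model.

Try q7 = True.
The clause (q3) is unit, so q3 = True.
Now (¬q3) is unsatisfied and unit — conflict.
So q7 must be the other value — set q7 = False.
The clause (¬q1) is unit, so q1 = False.
Now (q1) is unsatisfied and unit — conflict.
Both values of q7 lead to a conflict.

UNSATISFIABLE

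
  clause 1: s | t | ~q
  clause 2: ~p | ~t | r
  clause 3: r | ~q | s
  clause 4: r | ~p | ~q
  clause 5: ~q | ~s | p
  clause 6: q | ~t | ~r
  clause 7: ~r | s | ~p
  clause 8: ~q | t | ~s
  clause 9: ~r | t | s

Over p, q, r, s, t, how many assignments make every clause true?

There are 2^5 = 32 truth assignments over (p, q, r, s, t).
Split on s. With s = 1, the clauses containing s are satisfied and ~s drops from the rest; 6 of the 2^4 = 16 assignments to the other variables satisfy what remains.
With s = 0, by the same count on the reduced clause set, 4 assignments work.
(One model: p=F, q=F, r=F, s=F, t=F.)
Total: 6 + 4 = 10.

10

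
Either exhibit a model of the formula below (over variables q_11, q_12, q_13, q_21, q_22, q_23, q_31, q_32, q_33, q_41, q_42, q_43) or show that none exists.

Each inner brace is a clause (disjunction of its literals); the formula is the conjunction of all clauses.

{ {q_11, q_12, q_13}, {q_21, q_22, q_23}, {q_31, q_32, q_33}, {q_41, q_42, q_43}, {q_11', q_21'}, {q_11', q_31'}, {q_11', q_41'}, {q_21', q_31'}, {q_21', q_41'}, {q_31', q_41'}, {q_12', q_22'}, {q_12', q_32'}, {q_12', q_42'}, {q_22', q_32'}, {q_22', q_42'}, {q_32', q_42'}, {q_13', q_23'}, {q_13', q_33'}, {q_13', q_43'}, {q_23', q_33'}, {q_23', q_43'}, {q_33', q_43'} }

Branch on q_11: set q_11 = 0.
Branch on q_12: set q_12 = 1.
(q_22') alone gives q_22 = 0.
(q_32') alone gives q_32 = 0.
(q_42') alone gives q_42 = 0.
Branch on q_21: set q_21 = 1.
(q_31') alone gives q_31 = 0.
(q_33) alone gives q_33 = 1.
(q_41') alone gives q_41 = 0.
(q_43) alone gives q_43 = 1.
But (q_43') is also a unit clause — contradiction.
So q_21 must be the other value — set q_21 = 0.
(q_23) alone gives q_23 = 1.
(q_13') alone gives q_13 = 0.
(q_33') alone gives q_33 = 0.
(q_31) alone gives q_31 = 1.
(q_41') alone gives q_41 = 0.
(q_43) alone gives q_43 = 1.
But (q_43') is also a unit clause — contradiction.
Neither q_21 = 1 nor q_21 = 0 works.
So q_12 must be the other value — set q_12 = 0.
(q_13) alone gives q_13 = 1.
(q_23') alone gives q_23 = 0.
(q_33') alone gives q_33 = 0.
(q_43') alone gives q_43 = 0.
Branch on q_21: set q_21 = 1.
(q_31') alone gives q_31 = 0.
(q_32) alone gives q_32 = 1.
(q_41') alone gives q_41 = 0.
(q_42) alone gives q_42 = 1.
But (q_42') is also a unit clause — contradiction.
So q_21 must be the other value — set q_21 = 0.
(q_22) alone gives q_22 = 1.
(q_32') alone gives q_32 = 0.
(q_31) alone gives q_31 = 1.
(q_41') alone gives q_41 = 0.
(q_42) alone gives q_42 = 1.
But (q_42') is also a unit clause — contradiction.
Neither q_21 = 1 nor q_21 = 0 works.
Neither q_12 = 1 nor q_12 = 0 works.
So q_11 must be the other value — set q_11 = 1.
(q_21') alone gives q_21 = 0.
(q_31') alone gives q_31 = 0.
(q_41') alone gives q_41 = 0.
Branch on q_22: set q_22 = 1.
(q_12') alone gives q_12 = 0.
(q_32') alone gives q_32 = 0.
(q_33) alone gives q_33 = 1.
(q_42') alone gives q_42 = 0.
(q_43) alone gives q_43 = 1.
But (q_43') is also a unit clause — contradiction.
So q_22 must be the other value — set q_22 = 0.
(q_23) alone gives q_23 = 1.
(q_13') alone gives q_13 = 0.
(q_33') alone gives q_33 = 0.
(q_32) alone gives q_32 = 1.
(q_12') alone gives q_12 = 0.
(q_42') alone gives q_42 = 0.
(q_43) alone gives q_43 = 1.
But (q_43') is also a unit clause — contradiction.
Neither q_22 = 1 nor q_22 = 0 works.
Neither q_11 = 1 nor q_11 = 0 works.

UNSATISFIABLE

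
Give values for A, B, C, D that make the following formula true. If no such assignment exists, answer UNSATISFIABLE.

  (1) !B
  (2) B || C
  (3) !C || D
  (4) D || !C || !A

A ↦ true, B ↦ false, C ↦ true, D ↦ true

From the singleton clause (!B), B = false.
From the singleton clause (C), C = true.
From the singleton clause (D), D = true.
No clause remains; A is free.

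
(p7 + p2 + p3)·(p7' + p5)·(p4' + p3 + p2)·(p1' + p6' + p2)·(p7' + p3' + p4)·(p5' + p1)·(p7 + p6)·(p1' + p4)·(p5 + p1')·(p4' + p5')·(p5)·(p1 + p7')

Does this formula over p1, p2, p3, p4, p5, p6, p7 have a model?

(p5) alone gives p5 = 1.
(p1) alone gives p1 = 1.
(p4) alone gives p4 = 1.
That conflicts with the unit clause (p4').
No assignment satisfies every clause.

Unsatisfiable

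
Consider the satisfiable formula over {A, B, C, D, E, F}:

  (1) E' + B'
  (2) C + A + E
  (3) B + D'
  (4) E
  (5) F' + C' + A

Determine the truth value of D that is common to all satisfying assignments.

Suppose D = 1.
From the singleton clause (B), B = 1.
From the singleton clause (E'), E = 0.
But (E) is also a unit clause — contradiction.
So every satisfying assignment has D = False.

False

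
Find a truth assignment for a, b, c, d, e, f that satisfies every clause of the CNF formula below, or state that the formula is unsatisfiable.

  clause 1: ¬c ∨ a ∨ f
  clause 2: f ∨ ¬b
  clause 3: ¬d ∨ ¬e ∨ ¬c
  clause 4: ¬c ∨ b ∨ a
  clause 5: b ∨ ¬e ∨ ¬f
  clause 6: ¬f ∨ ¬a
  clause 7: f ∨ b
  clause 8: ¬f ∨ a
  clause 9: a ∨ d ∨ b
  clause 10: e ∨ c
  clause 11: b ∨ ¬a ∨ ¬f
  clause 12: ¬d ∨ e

Try f = True.
From the singleton clause (¬a), a = False.
Now (a) is unsatisfied and unit — conflict.
Backtrack on f: now try f = False.
From the singleton clause (¬b), b = False.
Now (b) is unsatisfied and unit — conflict.
Both values of f lead to a conflict.

UNSATISFIABLE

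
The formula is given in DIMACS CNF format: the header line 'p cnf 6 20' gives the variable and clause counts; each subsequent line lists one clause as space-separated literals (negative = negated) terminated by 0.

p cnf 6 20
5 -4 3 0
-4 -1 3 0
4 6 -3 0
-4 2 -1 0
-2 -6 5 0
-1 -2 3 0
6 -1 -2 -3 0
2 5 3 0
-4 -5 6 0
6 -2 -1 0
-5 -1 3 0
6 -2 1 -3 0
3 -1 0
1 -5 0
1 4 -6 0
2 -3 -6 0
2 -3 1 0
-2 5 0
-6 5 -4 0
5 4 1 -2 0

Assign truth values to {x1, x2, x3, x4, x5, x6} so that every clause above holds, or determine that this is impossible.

x1 ↦ True,  x2 ↦ True,  x3 ↦ True,  x4 ↦ False,  x5 ↦ True,  x6 ↦ True

Case x3 = True:
Case x4 = False:
The clause (x6) is unit, so x6 = True.
The clause (x1) is unit, so x1 = True.
The clause (x2) is unit, so x2 = True.
The clause (x5) is unit, so x5 = True.
Every clause now holds.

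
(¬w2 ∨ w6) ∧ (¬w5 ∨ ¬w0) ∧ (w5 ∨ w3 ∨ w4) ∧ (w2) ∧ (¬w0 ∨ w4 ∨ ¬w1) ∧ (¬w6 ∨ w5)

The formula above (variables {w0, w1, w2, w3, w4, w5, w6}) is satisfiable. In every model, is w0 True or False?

False

Suppose w0 = True.
(¬w5) alone gives w5 = False.
(w2) alone gives w2 = True.
(w6) alone gives w6 = True.
But (¬w6) is also a unit clause — contradiction.
So every satisfying assignment has w0 = False.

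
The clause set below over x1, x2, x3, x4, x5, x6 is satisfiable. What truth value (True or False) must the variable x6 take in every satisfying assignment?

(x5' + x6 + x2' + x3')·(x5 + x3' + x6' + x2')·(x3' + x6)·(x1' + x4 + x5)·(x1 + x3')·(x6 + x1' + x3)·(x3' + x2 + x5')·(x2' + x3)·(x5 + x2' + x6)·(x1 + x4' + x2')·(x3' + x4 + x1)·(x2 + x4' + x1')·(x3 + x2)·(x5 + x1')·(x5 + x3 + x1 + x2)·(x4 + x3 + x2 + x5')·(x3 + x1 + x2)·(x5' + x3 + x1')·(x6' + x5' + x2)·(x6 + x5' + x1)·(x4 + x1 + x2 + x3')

True

Suppose x6 = 0.
From the singleton clause (x3'), x3 = 0.
From the singleton clause (x1'), x1 = 0.
From the singleton clause (x2'), x2 = 0.
But (x2) is also a unit clause — contradiction.
So every satisfying assignment has x6 = True.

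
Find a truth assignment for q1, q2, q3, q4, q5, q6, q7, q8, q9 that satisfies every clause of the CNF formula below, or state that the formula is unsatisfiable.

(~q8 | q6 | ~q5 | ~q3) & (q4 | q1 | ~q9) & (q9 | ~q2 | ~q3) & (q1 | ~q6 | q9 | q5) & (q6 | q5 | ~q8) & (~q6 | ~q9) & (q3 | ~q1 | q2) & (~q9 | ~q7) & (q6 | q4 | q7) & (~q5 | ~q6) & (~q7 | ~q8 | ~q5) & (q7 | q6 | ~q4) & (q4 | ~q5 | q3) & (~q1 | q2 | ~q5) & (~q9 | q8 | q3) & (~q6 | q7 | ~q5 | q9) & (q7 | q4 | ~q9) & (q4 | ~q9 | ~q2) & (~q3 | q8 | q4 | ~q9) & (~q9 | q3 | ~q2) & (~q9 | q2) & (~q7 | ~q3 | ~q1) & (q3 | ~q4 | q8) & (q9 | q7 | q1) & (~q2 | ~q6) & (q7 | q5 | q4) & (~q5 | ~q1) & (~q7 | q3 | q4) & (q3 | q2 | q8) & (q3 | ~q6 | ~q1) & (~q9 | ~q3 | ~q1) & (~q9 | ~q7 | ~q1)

q1: 0,  q2: 0,  q3: 1,  q4: 1,  q5: 0,  q6: 0,  q7: 1,  q8: 0,  q9: 0

Try q6 = 0.
Try q5 = 0.
Unit clause (~q8) forces q8 = 0.
Try q9 = 0.
Try q2 = 0.
Unit clause (q3) forces q3 = 1.
Try q4 = 1.
Unit clause (q7) forces q7 = 1.
Unit clause (~q1) forces q1 = 0.
All clauses are satisfied.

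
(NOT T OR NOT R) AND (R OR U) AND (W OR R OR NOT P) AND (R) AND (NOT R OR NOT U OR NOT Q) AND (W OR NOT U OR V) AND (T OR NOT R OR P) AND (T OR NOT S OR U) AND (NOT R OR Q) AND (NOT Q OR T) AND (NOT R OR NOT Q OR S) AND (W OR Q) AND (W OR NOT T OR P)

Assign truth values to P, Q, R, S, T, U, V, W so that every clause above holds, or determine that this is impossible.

Unit clause (R) forces R = true.
Unit clause (NOT T) forces T = false.
Unit clause (P) forces P = true.
Unit clause (Q) forces Q = true.
Now (NOT Q) is unsatisfied and unit — conflict.

UNSATISFIABLE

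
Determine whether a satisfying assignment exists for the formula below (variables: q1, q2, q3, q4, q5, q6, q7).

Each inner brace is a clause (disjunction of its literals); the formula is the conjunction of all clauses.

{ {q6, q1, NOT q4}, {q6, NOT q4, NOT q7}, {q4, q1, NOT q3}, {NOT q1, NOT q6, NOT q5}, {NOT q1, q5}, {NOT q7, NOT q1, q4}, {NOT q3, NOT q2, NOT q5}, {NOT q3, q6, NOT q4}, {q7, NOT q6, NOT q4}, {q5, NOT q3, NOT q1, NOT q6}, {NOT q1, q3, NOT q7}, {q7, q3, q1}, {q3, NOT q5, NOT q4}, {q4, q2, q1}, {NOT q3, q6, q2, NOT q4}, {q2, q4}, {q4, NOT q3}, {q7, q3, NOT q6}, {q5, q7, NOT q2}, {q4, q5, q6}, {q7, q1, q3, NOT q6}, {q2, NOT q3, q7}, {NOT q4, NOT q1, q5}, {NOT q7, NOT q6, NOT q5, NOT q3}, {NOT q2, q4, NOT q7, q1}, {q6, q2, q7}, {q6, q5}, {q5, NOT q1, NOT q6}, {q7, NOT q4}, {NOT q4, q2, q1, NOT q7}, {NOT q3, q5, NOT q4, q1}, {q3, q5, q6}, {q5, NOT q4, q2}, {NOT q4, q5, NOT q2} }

Try q1 = true.
The clause (q5) is unit, so q5 = true.
The clause (NOT q6) is unit, so q6 = false.
Try q4 = false.
The clause (NOT q7) is unit, so q7 = false.
The clause (q2) is unit, so q2 = true.
The clause (NOT q3) is unit, so q3 = false.
All clauses are satisfied.
A satisfying assignment: q1=true, q2=true, q3=false, q4=false, q5=true, q6=false, q7=false.

Satisfiable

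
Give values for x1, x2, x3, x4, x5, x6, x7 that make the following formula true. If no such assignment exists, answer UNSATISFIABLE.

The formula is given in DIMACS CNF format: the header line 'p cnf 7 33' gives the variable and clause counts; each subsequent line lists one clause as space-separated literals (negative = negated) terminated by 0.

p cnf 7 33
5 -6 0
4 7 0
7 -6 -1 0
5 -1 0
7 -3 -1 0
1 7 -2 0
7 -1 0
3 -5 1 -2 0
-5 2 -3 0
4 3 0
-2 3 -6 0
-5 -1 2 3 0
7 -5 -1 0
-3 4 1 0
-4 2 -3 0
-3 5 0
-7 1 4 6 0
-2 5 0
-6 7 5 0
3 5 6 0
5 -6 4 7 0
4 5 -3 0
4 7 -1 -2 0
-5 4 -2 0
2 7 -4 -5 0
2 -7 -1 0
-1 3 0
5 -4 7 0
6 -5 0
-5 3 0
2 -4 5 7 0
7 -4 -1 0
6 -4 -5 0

Branch on x5: set x5 = True.
Unit clause (x6) forces x6 = True.
Unit clause (x3) forces x3 = True.
Unit clause (x2) forces x2 = True.
Unit clause (x4) forces x4 = True.
Branch on x7: set x7 = True.
No clause remains; x1 is free.

x1: True, x2: True, x3: True, x4: True, x5: True, x6: True, x7: True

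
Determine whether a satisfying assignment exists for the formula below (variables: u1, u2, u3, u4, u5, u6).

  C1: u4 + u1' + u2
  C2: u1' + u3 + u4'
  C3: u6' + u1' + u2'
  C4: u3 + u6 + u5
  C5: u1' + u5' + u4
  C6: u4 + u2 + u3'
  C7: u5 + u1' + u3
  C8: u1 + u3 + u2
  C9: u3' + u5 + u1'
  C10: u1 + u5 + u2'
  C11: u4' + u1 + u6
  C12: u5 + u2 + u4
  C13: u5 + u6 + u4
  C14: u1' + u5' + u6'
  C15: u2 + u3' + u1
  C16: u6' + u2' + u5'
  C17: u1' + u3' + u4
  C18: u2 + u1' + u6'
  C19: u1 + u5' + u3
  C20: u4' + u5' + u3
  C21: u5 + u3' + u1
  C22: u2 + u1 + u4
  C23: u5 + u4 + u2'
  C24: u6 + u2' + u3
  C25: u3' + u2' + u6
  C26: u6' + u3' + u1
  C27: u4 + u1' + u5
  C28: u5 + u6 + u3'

Satisfiable

Suppose u4 = 1.
Suppose u1 = 1.
The clause (u3) is unit, so u3 = 1.
The clause (u5) is unit, so u5 = 1.
The clause (u6') is unit, so u6 = 0.
The clause (u2') is unit, so u2 = 0.
Every clause now holds.
A satisfying assignment: u1=1, u2=0, u3=1, u4=1, u5=1, u6=0.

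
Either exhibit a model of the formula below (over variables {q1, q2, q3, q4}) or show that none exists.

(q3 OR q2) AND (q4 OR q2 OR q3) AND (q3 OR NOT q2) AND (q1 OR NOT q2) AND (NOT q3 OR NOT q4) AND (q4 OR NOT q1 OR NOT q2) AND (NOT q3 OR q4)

Try q3 = true.
Unit clause (NOT q4) forces q4 = false.
Now (q4) is unsatisfied and unit — conflict.
Backtrack on q3: now try q3 = false.
Unit clause (q2) forces q2 = true.
Now (NOT q2) is unsatisfied and unit — conflict.
Either choice for q3 ends in contradiction.

UNSATISFIABLE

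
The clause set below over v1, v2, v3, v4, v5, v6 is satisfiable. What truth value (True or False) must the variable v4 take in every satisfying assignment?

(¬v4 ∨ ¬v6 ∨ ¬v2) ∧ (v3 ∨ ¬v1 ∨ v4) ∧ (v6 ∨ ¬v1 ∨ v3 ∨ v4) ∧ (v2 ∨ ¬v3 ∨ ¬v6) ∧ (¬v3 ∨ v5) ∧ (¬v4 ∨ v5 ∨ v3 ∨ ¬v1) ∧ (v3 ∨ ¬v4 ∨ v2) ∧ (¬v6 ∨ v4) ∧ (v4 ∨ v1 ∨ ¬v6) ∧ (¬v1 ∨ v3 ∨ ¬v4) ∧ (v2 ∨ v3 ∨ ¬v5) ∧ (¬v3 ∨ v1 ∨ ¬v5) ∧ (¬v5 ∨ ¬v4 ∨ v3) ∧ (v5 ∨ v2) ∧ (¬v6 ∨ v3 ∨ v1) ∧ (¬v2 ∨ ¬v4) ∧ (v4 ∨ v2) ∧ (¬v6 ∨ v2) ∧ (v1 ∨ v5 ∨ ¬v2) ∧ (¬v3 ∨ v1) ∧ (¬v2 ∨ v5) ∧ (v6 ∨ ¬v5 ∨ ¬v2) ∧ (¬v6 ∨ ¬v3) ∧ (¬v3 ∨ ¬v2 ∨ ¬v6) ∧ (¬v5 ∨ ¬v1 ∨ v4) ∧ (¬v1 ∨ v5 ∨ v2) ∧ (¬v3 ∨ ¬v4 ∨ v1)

Suppose v4 = False.
(¬v6) alone gives v6 = False.
(v2) alone gives v2 = True.
(v5) alone gives v5 = True.
But (¬v5) is also a unit clause — contradiction.
So every satisfying assignment has v4 = True.

True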